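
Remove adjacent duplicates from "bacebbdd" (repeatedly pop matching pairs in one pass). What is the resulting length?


Input: bacebbdd
Stack-based adjacent duplicate removal:
  Read 'b': push. Stack: b
  Read 'a': push. Stack: ba
  Read 'c': push. Stack: bac
  Read 'e': push. Stack: bace
  Read 'b': push. Stack: baceb
  Read 'b': matches stack top 'b' => pop. Stack: bace
  Read 'd': push. Stack: baced
  Read 'd': matches stack top 'd' => pop. Stack: bace
Final stack: "bace" (length 4)

4


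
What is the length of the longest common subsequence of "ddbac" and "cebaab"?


LCS of "ddbac" and "cebaab"
DP table:
           c    e    b    a    a    b
      0    0    0    0    0    0    0
  d   0    0    0    0    0    0    0
  d   0    0    0    0    0    0    0
  b   0    0    0    1    1    1    1
  a   0    0    0    1    2    2    2
  c   0    1    1    1    2    2    2
LCS length = dp[5][6] = 2

2


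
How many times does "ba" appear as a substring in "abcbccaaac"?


Searching for "ba" in "abcbccaaac"
Scanning each position:
  Position 0: "ab" => no
  Position 1: "bc" => no
  Position 2: "cb" => no
  Position 3: "bc" => no
  Position 4: "cc" => no
  Position 5: "ca" => no
  Position 6: "aa" => no
  Position 7: "aa" => no
  Position 8: "ac" => no
Total occurrences: 0

0


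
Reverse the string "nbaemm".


Input: nbaemm
Reading characters right to left:
  Position 5: 'm'
  Position 4: 'm'
  Position 3: 'e'
  Position 2: 'a'
  Position 1: 'b'
  Position 0: 'n'
Reversed: mmeabn

mmeabn


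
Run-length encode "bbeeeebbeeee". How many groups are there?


Input: bbeeeebbeeee
Scanning for consecutive runs:
  Group 1: 'b' x 2 (positions 0-1)
  Group 2: 'e' x 4 (positions 2-5)
  Group 3: 'b' x 2 (positions 6-7)
  Group 4: 'e' x 4 (positions 8-11)
Total groups: 4

4


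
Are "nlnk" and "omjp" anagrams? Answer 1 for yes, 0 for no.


Strings: "nlnk", "omjp"
Sorted first:  klnn
Sorted second: jmop
Differ at position 0: 'k' vs 'j' => not anagrams

0


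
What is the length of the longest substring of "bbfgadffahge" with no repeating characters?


Input: "bbfgadffahge"
Sliding window (track last position of each char):
  Position 0 ('b'): window [0,0] length 1 -- new best
  Position 1 ('b'): repeat (last at 0), move window start to 1
  Position 1 ('b'): window [1,1] length 1
  Position 2 ('f'): window [1,2] length 2 -- new best
  Position 3 ('g'): window [1,3] length 3 -- new best
  Position 4 ('a'): window [1,4] length 4 -- new best
  Position 5 ('d'): window [1,5] length 5 -- new best
  Position 6 ('f'): repeat (last at 2), move window start to 3
  Position 6 ('f'): window [3,6] length 4
  Position 7 ('f'): repeat (last at 6), move window start to 7
  Position 7 ('f'): window [7,7] length 1
  Position 8 ('a'): window [7,8] length 2
  Position 9 ('h'): window [7,9] length 3
  Position 10 ('g'): window [7,10] length 4
  Position 11 ('e'): window [7,11] length 5
Longest substring with no repeats: "bfgad" with length 5

5


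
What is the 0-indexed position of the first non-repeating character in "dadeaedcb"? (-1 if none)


Input: dadeaedcb
Character frequencies:
  'a': 2
  'b': 1
  'c': 1
  'd': 3
  'e': 2
Scanning left to right for freq == 1:
  Position 0 ('d'): freq=3, skip
  Position 1 ('a'): freq=2, skip
  Position 2 ('d'): freq=3, skip
  Position 3 ('e'): freq=2, skip
  Position 4 ('a'): freq=2, skip
  Position 5 ('e'): freq=2, skip
  Position 6 ('d'): freq=3, skip
  Position 7 ('c'): unique! => answer = 7

7


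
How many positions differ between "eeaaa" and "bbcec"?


Comparing "eeaaa" and "bbcec" position by position:
  Position 0: 'e' vs 'b' => DIFFER
  Position 1: 'e' vs 'b' => DIFFER
  Position 2: 'a' vs 'c' => DIFFER
  Position 3: 'a' vs 'e' => DIFFER
  Position 4: 'a' vs 'c' => DIFFER
Positions that differ: 5

5


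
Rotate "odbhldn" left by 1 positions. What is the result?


Input: "odbhldn", rotate left by 1
First 1 characters: "o"
Remaining characters: "dbhldn"
Concatenate remaining + first: "dbhldn" + "o" = "dbhldno"

dbhldno


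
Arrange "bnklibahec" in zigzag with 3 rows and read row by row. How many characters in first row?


Zigzag "bnklibahec" into 3 rows:
Placing characters:
  'b' => row 0
  'n' => row 1
  'k' => row 2
  'l' => row 1
  'i' => row 0
  'b' => row 1
  'a' => row 2
  'h' => row 1
  'e' => row 0
  'c' => row 1
Rows:
  Row 0: "bie"
  Row 1: "nlbhc"
  Row 2: "ka"
First row length: 3

3


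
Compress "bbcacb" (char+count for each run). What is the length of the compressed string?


Input: bbcacb
Runs:
  'b' x 2 => "b2"
  'c' x 1 => "c1"
  'a' x 1 => "a1"
  'c' x 1 => "c1"
  'b' x 1 => "b1"
Compressed: "b2c1a1c1b1"
Compressed length: 10

10


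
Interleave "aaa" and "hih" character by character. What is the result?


Interleaving "aaa" and "hih":
  Position 0: 'a' from first, 'h' from second => "ah"
  Position 1: 'a' from first, 'i' from second => "ai"
  Position 2: 'a' from first, 'h' from second => "ah"
Result: ahaiah

ahaiah


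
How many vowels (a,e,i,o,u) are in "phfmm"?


Input: phfmm
Checking each character:
  'p' at position 0: consonant
  'h' at position 1: consonant
  'f' at position 2: consonant
  'm' at position 3: consonant
  'm' at position 4: consonant
Total vowels: 0

0


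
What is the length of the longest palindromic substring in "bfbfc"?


Input: "bfbfc"
Checking substrings for palindromes:
  [0:3] "bfb" (len 3) => palindrome
  [1:4] "fbf" (len 3) => palindrome
Longest palindromic substring: "bfb" with length 3

3


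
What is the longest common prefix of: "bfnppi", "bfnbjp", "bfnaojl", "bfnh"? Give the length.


Words: bfnppi, bfnbjp, bfnaojl, bfnh
  Position 0: all 'b' => match
  Position 1: all 'f' => match
  Position 2: all 'n' => match
  Position 3: ('p', 'b', 'a', 'h') => mismatch, stop
LCP = "bfn" (length 3)

3


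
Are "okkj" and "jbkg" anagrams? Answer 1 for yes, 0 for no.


Strings: "okkj", "jbkg"
Sorted first:  jkko
Sorted second: bgjk
Differ at position 0: 'j' vs 'b' => not anagrams

0


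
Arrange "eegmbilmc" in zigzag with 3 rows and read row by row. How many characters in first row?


Zigzag "eegmbilmc" into 3 rows:
Placing characters:
  'e' => row 0
  'e' => row 1
  'g' => row 2
  'm' => row 1
  'b' => row 0
  'i' => row 1
  'l' => row 2
  'm' => row 1
  'c' => row 0
Rows:
  Row 0: "ebc"
  Row 1: "emim"
  Row 2: "gl"
First row length: 3

3


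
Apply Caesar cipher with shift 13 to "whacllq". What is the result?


Caesar cipher: shift "whacllq" by 13
  'w' (pos 22) + 13 = pos 9 = 'j'
  'h' (pos 7) + 13 = pos 20 = 'u'
  'a' (pos 0) + 13 = pos 13 = 'n'
  'c' (pos 2) + 13 = pos 15 = 'p'
  'l' (pos 11) + 13 = pos 24 = 'y'
  'l' (pos 11) + 13 = pos 24 = 'y'
  'q' (pos 16) + 13 = pos 3 = 'd'
Result: junpyyd

junpyyd


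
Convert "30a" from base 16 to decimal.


Input: "30a" in base 16
Positional expansion:
  Digit '3' (value 3) x 16^2 = 768
  Digit '0' (value 0) x 16^1 = 0
  Digit 'a' (value 10) x 16^0 = 10
Sum = 778

778


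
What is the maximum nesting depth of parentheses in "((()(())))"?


Input: "((()(())))"
Tracking depth:
  Position 0 '(': depth becomes 1
  Position 1 '(': depth becomes 2
  Position 2 '(': depth becomes 3
  Position 3 ')': depth becomes 2
  Position 4 '(': depth becomes 3
  Position 5 '(': depth becomes 4
  Position 6 ')': depth becomes 3
  Position 7 ')': depth becomes 2
  Position 8 ')': depth becomes 1
  Position 9 ')': depth becomes 0
Maximum depth reached: 4

4


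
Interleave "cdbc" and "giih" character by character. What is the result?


Interleaving "cdbc" and "giih":
  Position 0: 'c' from first, 'g' from second => "cg"
  Position 1: 'd' from first, 'i' from second => "di"
  Position 2: 'b' from first, 'i' from second => "bi"
  Position 3: 'c' from first, 'h' from second => "ch"
Result: cgdibich

cgdibich


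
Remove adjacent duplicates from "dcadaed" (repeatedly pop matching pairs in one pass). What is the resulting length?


Input: dcadaed
Stack-based adjacent duplicate removal:
  Read 'd': push. Stack: d
  Read 'c': push. Stack: dc
  Read 'a': push. Stack: dca
  Read 'd': push. Stack: dcad
  Read 'a': push. Stack: dcada
  Read 'e': push. Stack: dcadae
  Read 'd': push. Stack: dcadaed
Final stack: "dcadaed" (length 7)

7


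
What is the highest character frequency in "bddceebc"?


Input: bddceebc
Character counts:
  'b': 2
  'c': 2
  'd': 2
  'e': 2
Maximum frequency: 2

2


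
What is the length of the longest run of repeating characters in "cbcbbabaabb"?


Input: "cbcbbabaabb"
Scanning for longest run:
  Position 1 ('b'): new char, reset run to 1
  Position 2 ('c'): new char, reset run to 1
  Position 3 ('b'): new char, reset run to 1
  Position 4 ('b'): continues run of 'b', length=2
  Position 5 ('a'): new char, reset run to 1
  Position 6 ('b'): new char, reset run to 1
  Position 7 ('a'): new char, reset run to 1
  Position 8 ('a'): continues run of 'a', length=2
  Position 9 ('b'): new char, reset run to 1
  Position 10 ('b'): continues run of 'b', length=2
Longest run: 'b' with length 2

2


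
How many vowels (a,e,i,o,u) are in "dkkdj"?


Input: dkkdj
Checking each character:
  'd' at position 0: consonant
  'k' at position 1: consonant
  'k' at position 2: consonant
  'd' at position 3: consonant
  'j' at position 4: consonant
Total vowels: 0

0


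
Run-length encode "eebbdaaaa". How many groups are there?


Input: eebbdaaaa
Scanning for consecutive runs:
  Group 1: 'e' x 2 (positions 0-1)
  Group 2: 'b' x 2 (positions 2-3)
  Group 3: 'd' x 1 (positions 4-4)
  Group 4: 'a' x 4 (positions 5-8)
Total groups: 4

4


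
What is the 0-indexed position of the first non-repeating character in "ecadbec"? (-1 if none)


Input: ecadbec
Character frequencies:
  'a': 1
  'b': 1
  'c': 2
  'd': 1
  'e': 2
Scanning left to right for freq == 1:
  Position 0 ('e'): freq=2, skip
  Position 1 ('c'): freq=2, skip
  Position 2 ('a'): unique! => answer = 2

2


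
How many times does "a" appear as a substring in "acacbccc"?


Searching for "a" in "acacbccc"
Scanning each position:
  Position 0: "a" => MATCH
  Position 1: "c" => no
  Position 2: "a" => MATCH
  Position 3: "c" => no
  Position 4: "b" => no
  Position 5: "c" => no
  Position 6: "c" => no
  Position 7: "c" => no
Total occurrences: 2

2


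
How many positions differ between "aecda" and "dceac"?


Comparing "aecda" and "dceac" position by position:
  Position 0: 'a' vs 'd' => DIFFER
  Position 1: 'e' vs 'c' => DIFFER
  Position 2: 'c' vs 'e' => DIFFER
  Position 3: 'd' vs 'a' => DIFFER
  Position 4: 'a' vs 'c' => DIFFER
Positions that differ: 5

5


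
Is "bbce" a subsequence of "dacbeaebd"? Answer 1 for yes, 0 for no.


Check if "bbce" is a subsequence of "dacbeaebd"
Greedy scan:
  Position 0 ('d'): no match needed
  Position 1 ('a'): no match needed
  Position 2 ('c'): no match needed
  Position 3 ('b'): matches sub[0] = 'b'
  Position 4 ('e'): no match needed
  Position 5 ('a'): no match needed
  Position 6 ('e'): no match needed
  Position 7 ('b'): matches sub[1] = 'b'
  Position 8 ('d'): no match needed
Only matched 2/4 characters => not a subsequence

0


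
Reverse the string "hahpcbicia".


Input: hahpcbicia
Reading characters right to left:
  Position 9: 'a'
  Position 8: 'i'
  Position 7: 'c'
  Position 6: 'i'
  Position 5: 'b'
  Position 4: 'c'
  Position 3: 'p'
  Position 2: 'h'
  Position 1: 'a'
  Position 0: 'h'
Reversed: aicibcphah

aicibcphah


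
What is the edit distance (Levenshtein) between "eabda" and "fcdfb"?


Computing edit distance: "eabda" -> "fcdfb"
DP table:
           f    c    d    f    b
      0    1    2    3    4    5
  e   1    1    2    3    4    5
  a   2    2    2    3    4    5
  b   3    3    3    3    4    4
  d   4    4    4    3    4    5
  a   5    5    5    4    4    5
Edit distance = dp[5][5] = 5

5


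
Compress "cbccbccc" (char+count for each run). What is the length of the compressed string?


Input: cbccbccc
Runs:
  'c' x 1 => "c1"
  'b' x 1 => "b1"
  'c' x 2 => "c2"
  'b' x 1 => "b1"
  'c' x 3 => "c3"
Compressed: "c1b1c2b1c3"
Compressed length: 10

10


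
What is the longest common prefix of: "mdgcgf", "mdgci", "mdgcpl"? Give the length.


Words: mdgcgf, mdgci, mdgcpl
  Position 0: all 'm' => match
  Position 1: all 'd' => match
  Position 2: all 'g' => match
  Position 3: all 'c' => match
  Position 4: ('g', 'i', 'p') => mismatch, stop
LCP = "mdgc" (length 4)

4


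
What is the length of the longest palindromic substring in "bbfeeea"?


Input: "bbfeeea"
Checking substrings for palindromes:
  [3:6] "eee" (len 3) => palindrome
  [0:2] "bb" (len 2) => palindrome
  [3:5] "ee" (len 2) => palindrome
  [4:6] "ee" (len 2) => palindrome
Longest palindromic substring: "eee" with length 3

3


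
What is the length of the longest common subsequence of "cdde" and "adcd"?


LCS of "cdde" and "adcd"
DP table:
           a    d    c    d
      0    0    0    0    0
  c   0    0    0    1    1
  d   0    0    1    1    2
  d   0    0    1    1    2
  e   0    0    1    1    2
LCS length = dp[4][4] = 2

2


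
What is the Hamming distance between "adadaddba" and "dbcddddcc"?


Comparing "adadaddba" and "dbcddddcc" position by position:
  Position 0: 'a' vs 'd' => differ
  Position 1: 'd' vs 'b' => differ
  Position 2: 'a' vs 'c' => differ
  Position 3: 'd' vs 'd' => same
  Position 4: 'a' vs 'd' => differ
  Position 5: 'd' vs 'd' => same
  Position 6: 'd' vs 'd' => same
  Position 7: 'b' vs 'c' => differ
  Position 8: 'a' vs 'c' => differ
Total differences (Hamming distance): 6

6


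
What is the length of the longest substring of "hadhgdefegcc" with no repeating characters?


Input: "hadhgdefegcc"
Sliding window (track last position of each char):
  Position 0 ('h'): window [0,0] length 1 -- new best
  Position 1 ('a'): window [0,1] length 2 -- new best
  Position 2 ('d'): window [0,2] length 3 -- new best
  Position 3 ('h'): repeat (last at 0), move window start to 1
  Position 3 ('h'): window [1,3] length 3
  Position 4 ('g'): window [1,4] length 4 -- new best
  Position 5 ('d'): repeat (last at 2), move window start to 3
  Position 5 ('d'): window [3,5] length 3
  Position 6 ('e'): window [3,6] length 4
  Position 7 ('f'): window [3,7] length 5 -- new best
  Position 8 ('e'): repeat (last at 6), move window start to 7
  Position 8 ('e'): window [7,8] length 2
  Position 9 ('g'): window [7,9] length 3
  Position 10 ('c'): window [7,10] length 4
  Position 11 ('c'): repeat (last at 10), move window start to 11
  Position 11 ('c'): window [11,11] length 1
Longest substring with no repeats: "hgdef" with length 5

5


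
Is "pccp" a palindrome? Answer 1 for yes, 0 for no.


Input: pccp
Reversed: pccp
  Compare pos 0 ('p') with pos 3 ('p'): match
  Compare pos 1 ('c') with pos 2 ('c'): match
Result: palindrome

1


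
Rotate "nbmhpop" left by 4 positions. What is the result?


Input: "nbmhpop", rotate left by 4
First 4 characters: "nbmh"
Remaining characters: "pop"
Concatenate remaining + first: "pop" + "nbmh" = "popnbmh"

popnbmh


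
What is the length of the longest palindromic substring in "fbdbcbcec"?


Input: "fbdbcbcec"
Checking substrings for palindromes:
  [1:4] "bdb" (len 3) => palindrome
  [3:6] "bcb" (len 3) => palindrome
  [4:7] "cbc" (len 3) => palindrome
  [6:9] "cec" (len 3) => palindrome
Longest palindromic substring: "bdb" with length 3

3


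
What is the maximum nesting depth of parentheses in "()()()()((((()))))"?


Input: "()()()()((((()))))"
Tracking depth:
  Position 0 '(': depth becomes 1
  Position 1 ')': depth becomes 0
  Position 2 '(': depth becomes 1
  Position 3 ')': depth becomes 0
  Position 4 '(': depth becomes 1
  Position 5 ')': depth becomes 0
  Position 6 '(': depth becomes 1
  Position 7 ')': depth becomes 0
  Position 8 '(': depth becomes 1
  Position 9 '(': depth becomes 2
  Position 10 '(': depth becomes 3
  Position 11 '(': depth becomes 4
  Position 12 '(': depth becomes 5
  Position 13 ')': depth becomes 4
  Position 14 ')': depth becomes 3
  Position 15 ')': depth becomes 2
  Position 16 ')': depth becomes 1
  Position 17 ')': depth becomes 0
Maximum depth reached: 5

5


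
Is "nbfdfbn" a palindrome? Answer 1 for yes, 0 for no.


Input: nbfdfbn
Reversed: nbfdfbn
  Compare pos 0 ('n') with pos 6 ('n'): match
  Compare pos 1 ('b') with pos 5 ('b'): match
  Compare pos 2 ('f') with pos 4 ('f'): match
Result: palindrome

1


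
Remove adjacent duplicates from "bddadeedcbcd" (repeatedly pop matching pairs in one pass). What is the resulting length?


Input: bddadeedcbcd
Stack-based adjacent duplicate removal:
  Read 'b': push. Stack: b
  Read 'd': push. Stack: bd
  Read 'd': matches stack top 'd' => pop. Stack: b
  Read 'a': push. Stack: ba
  Read 'd': push. Stack: bad
  Read 'e': push. Stack: bade
  Read 'e': matches stack top 'e' => pop. Stack: bad
  Read 'd': matches stack top 'd' => pop. Stack: ba
  Read 'c': push. Stack: bac
  Read 'b': push. Stack: bacb
  Read 'c': push. Stack: bacbc
  Read 'd': push. Stack: bacbcd
Final stack: "bacbcd" (length 6)

6


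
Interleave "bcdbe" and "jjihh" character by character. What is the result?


Interleaving "bcdbe" and "jjihh":
  Position 0: 'b' from first, 'j' from second => "bj"
  Position 1: 'c' from first, 'j' from second => "cj"
  Position 2: 'd' from first, 'i' from second => "di"
  Position 3: 'b' from first, 'h' from second => "bh"
  Position 4: 'e' from first, 'h' from second => "eh"
Result: bjcjdibheh

bjcjdibheh


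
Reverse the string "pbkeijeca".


Input: pbkeijeca
Reading characters right to left:
  Position 8: 'a'
  Position 7: 'c'
  Position 6: 'e'
  Position 5: 'j'
  Position 4: 'i'
  Position 3: 'e'
  Position 2: 'k'
  Position 1: 'b'
  Position 0: 'p'
Reversed: acejiekbp

acejiekbp


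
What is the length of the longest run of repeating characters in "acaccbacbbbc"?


Input: "acaccbacbbbc"
Scanning for longest run:
  Position 1 ('c'): new char, reset run to 1
  Position 2 ('a'): new char, reset run to 1
  Position 3 ('c'): new char, reset run to 1
  Position 4 ('c'): continues run of 'c', length=2
  Position 5 ('b'): new char, reset run to 1
  Position 6 ('a'): new char, reset run to 1
  Position 7 ('c'): new char, reset run to 1
  Position 8 ('b'): new char, reset run to 1
  Position 9 ('b'): continues run of 'b', length=2
  Position 10 ('b'): continues run of 'b', length=3
  Position 11 ('c'): new char, reset run to 1
Longest run: 'b' with length 3

3


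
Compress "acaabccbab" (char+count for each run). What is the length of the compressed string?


Input: acaabccbab
Runs:
  'a' x 1 => "a1"
  'c' x 1 => "c1"
  'a' x 2 => "a2"
  'b' x 1 => "b1"
  'c' x 2 => "c2"
  'b' x 1 => "b1"
  'a' x 1 => "a1"
  'b' x 1 => "b1"
Compressed: "a1c1a2b1c2b1a1b1"
Compressed length: 16

16


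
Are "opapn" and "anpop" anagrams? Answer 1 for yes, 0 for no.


Strings: "opapn", "anpop"
Sorted first:  anopp
Sorted second: anopp
Sorted forms match => anagrams

1


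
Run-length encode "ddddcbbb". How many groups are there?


Input: ddddcbbb
Scanning for consecutive runs:
  Group 1: 'd' x 4 (positions 0-3)
  Group 2: 'c' x 1 (positions 4-4)
  Group 3: 'b' x 3 (positions 5-7)
Total groups: 3

3


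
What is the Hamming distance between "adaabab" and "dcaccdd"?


Comparing "adaabab" and "dcaccdd" position by position:
  Position 0: 'a' vs 'd' => differ
  Position 1: 'd' vs 'c' => differ
  Position 2: 'a' vs 'a' => same
  Position 3: 'a' vs 'c' => differ
  Position 4: 'b' vs 'c' => differ
  Position 5: 'a' vs 'd' => differ
  Position 6: 'b' vs 'd' => differ
Total differences (Hamming distance): 6

6


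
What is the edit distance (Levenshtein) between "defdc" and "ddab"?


Computing edit distance: "defdc" -> "ddab"
DP table:
           d    d    a    b
      0    1    2    3    4
  d   1    0    1    2    3
  e   2    1    1    2    3
  f   3    2    2    2    3
  d   4    3    2    3    3
  c   5    4    3    3    4
Edit distance = dp[5][4] = 4

4


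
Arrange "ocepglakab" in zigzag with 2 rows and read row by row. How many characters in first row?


Zigzag "ocepglakab" into 2 rows:
Placing characters:
  'o' => row 0
  'c' => row 1
  'e' => row 0
  'p' => row 1
  'g' => row 0
  'l' => row 1
  'a' => row 0
  'k' => row 1
  'a' => row 0
  'b' => row 1
Rows:
  Row 0: "oegaa"
  Row 1: "cplkb"
First row length: 5

5


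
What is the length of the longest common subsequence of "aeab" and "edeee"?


LCS of "aeab" and "edeee"
DP table:
           e    d    e    e    e
      0    0    0    0    0    0
  a   0    0    0    0    0    0
  e   0    1    1    1    1    1
  a   0    1    1    1    1    1
  b   0    1    1    1    1    1
LCS length = dp[4][5] = 1

1


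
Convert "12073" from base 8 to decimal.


Input: "12073" in base 8
Positional expansion:
  Digit '1' (value 1) x 8^4 = 4096
  Digit '2' (value 2) x 8^3 = 1024
  Digit '0' (value 0) x 8^2 = 0
  Digit '7' (value 7) x 8^1 = 56
  Digit '3' (value 3) x 8^0 = 3
Sum = 5179

5179


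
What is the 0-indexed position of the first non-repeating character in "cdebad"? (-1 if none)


Input: cdebad
Character frequencies:
  'a': 1
  'b': 1
  'c': 1
  'd': 2
  'e': 1
Scanning left to right for freq == 1:
  Position 0 ('c'): unique! => answer = 0

0


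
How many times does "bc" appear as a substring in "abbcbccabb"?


Searching for "bc" in "abbcbccabb"
Scanning each position:
  Position 0: "ab" => no
  Position 1: "bb" => no
  Position 2: "bc" => MATCH
  Position 3: "cb" => no
  Position 4: "bc" => MATCH
  Position 5: "cc" => no
  Position 6: "ca" => no
  Position 7: "ab" => no
  Position 8: "bb" => no
Total occurrences: 2

2


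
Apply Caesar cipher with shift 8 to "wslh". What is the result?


Caesar cipher: shift "wslh" by 8
  'w' (pos 22) + 8 = pos 4 = 'e'
  's' (pos 18) + 8 = pos 0 = 'a'
  'l' (pos 11) + 8 = pos 19 = 't'
  'h' (pos 7) + 8 = pos 15 = 'p'
Result: eatp

eatp


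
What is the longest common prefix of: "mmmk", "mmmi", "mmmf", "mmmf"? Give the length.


Words: mmmk, mmmi, mmmf, mmmf
  Position 0: all 'm' => match
  Position 1: all 'm' => match
  Position 2: all 'm' => match
  Position 3: ('k', 'i', 'f', 'f') => mismatch, stop
LCP = "mmm" (length 3)

3


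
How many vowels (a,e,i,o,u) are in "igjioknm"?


Input: igjioknm
Checking each character:
  'i' at position 0: vowel (running total: 1)
  'g' at position 1: consonant
  'j' at position 2: consonant
  'i' at position 3: vowel (running total: 2)
  'o' at position 4: vowel (running total: 3)
  'k' at position 5: consonant
  'n' at position 6: consonant
  'm' at position 7: consonant
Total vowels: 3

3


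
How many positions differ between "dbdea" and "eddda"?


Comparing "dbdea" and "eddda" position by position:
  Position 0: 'd' vs 'e' => DIFFER
  Position 1: 'b' vs 'd' => DIFFER
  Position 2: 'd' vs 'd' => same
  Position 3: 'e' vs 'd' => DIFFER
  Position 4: 'a' vs 'a' => same
Positions that differ: 3

3


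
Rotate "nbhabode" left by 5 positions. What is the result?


Input: "nbhabode", rotate left by 5
First 5 characters: "nbhab"
Remaining characters: "ode"
Concatenate remaining + first: "ode" + "nbhab" = "odenbhab"

odenbhab


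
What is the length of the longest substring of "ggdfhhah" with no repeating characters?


Input: "ggdfhhah"
Sliding window (track last position of each char):
  Position 0 ('g'): window [0,0] length 1 -- new best
  Position 1 ('g'): repeat (last at 0), move window start to 1
  Position 1 ('g'): window [1,1] length 1
  Position 2 ('d'): window [1,2] length 2 -- new best
  Position 3 ('f'): window [1,3] length 3 -- new best
  Position 4 ('h'): window [1,4] length 4 -- new best
  Position 5 ('h'): repeat (last at 4), move window start to 5
  Position 5 ('h'): window [5,5] length 1
  Position 6 ('a'): window [5,6] length 2
  Position 7 ('h'): repeat (last at 5), move window start to 6
  Position 7 ('h'): window [6,7] length 2
Longest substring with no repeats: "gdfh" with length 4

4


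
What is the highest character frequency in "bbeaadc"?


Input: bbeaadc
Character counts:
  'a': 2
  'b': 2
  'c': 1
  'd': 1
  'e': 1
Maximum frequency: 2

2


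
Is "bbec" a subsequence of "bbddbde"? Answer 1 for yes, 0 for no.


Check if "bbec" is a subsequence of "bbddbde"
Greedy scan:
  Position 0 ('b'): matches sub[0] = 'b'
  Position 1 ('b'): matches sub[1] = 'b'
  Position 2 ('d'): no match needed
  Position 3 ('d'): no match needed
  Position 4 ('b'): no match needed
  Position 5 ('d'): no match needed
  Position 6 ('e'): matches sub[2] = 'e'
Only matched 3/4 characters => not a subsequence

0


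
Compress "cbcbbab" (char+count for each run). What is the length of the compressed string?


Input: cbcbbab
Runs:
  'c' x 1 => "c1"
  'b' x 1 => "b1"
  'c' x 1 => "c1"
  'b' x 2 => "b2"
  'a' x 1 => "a1"
  'b' x 1 => "b1"
Compressed: "c1b1c1b2a1b1"
Compressed length: 12

12


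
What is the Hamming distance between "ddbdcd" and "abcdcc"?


Comparing "ddbdcd" and "abcdcc" position by position:
  Position 0: 'd' vs 'a' => differ
  Position 1: 'd' vs 'b' => differ
  Position 2: 'b' vs 'c' => differ
  Position 3: 'd' vs 'd' => same
  Position 4: 'c' vs 'c' => same
  Position 5: 'd' vs 'c' => differ
Total differences (Hamming distance): 4

4


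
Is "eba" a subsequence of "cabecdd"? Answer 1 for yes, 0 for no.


Check if "eba" is a subsequence of "cabecdd"
Greedy scan:
  Position 0 ('c'): no match needed
  Position 1 ('a'): no match needed
  Position 2 ('b'): no match needed
  Position 3 ('e'): matches sub[0] = 'e'
  Position 4 ('c'): no match needed
  Position 5 ('d'): no match needed
  Position 6 ('d'): no match needed
Only matched 1/3 characters => not a subsequence

0


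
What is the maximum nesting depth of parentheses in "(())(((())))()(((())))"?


Input: "(())(((())))()(((())))"
Tracking depth:
  Position 0 '(': depth becomes 1
  Position 1 '(': depth becomes 2
  Position 2 ')': depth becomes 1
  Position 3 ')': depth becomes 0
  Position 4 '(': depth becomes 1
  Position 5 '(': depth becomes 2
  Position 6 '(': depth becomes 3
  Position 7 '(': depth becomes 4
  Position 8 ')': depth becomes 3
  Position 9 ')': depth becomes 2
  Position 10 ')': depth becomes 1
  Position 11 ')': depth becomes 0
  Position 12 '(': depth becomes 1
  Position 13 ')': depth becomes 0
  Position 14 '(': depth becomes 1
  Position 15 '(': depth becomes 2
  Position 16 '(': depth becomes 3
  Position 17 '(': depth becomes 4
  Position 18 ')': depth becomes 3
  Position 19 ')': depth becomes 2
  Position 20 ')': depth becomes 1
  Position 21 ')': depth becomes 0
Maximum depth reached: 4

4


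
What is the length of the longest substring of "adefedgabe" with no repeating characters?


Input: "adefedgabe"
Sliding window (track last position of each char):
  Position 0 ('a'): window [0,0] length 1 -- new best
  Position 1 ('d'): window [0,1] length 2 -- new best
  Position 2 ('e'): window [0,2] length 3 -- new best
  Position 3 ('f'): window [0,3] length 4 -- new best
  Position 4 ('e'): repeat (last at 2), move window start to 3
  Position 4 ('e'): window [3,4] length 2
  Position 5 ('d'): window [3,5] length 3
  Position 6 ('g'): window [3,6] length 4
  Position 7 ('a'): window [3,7] length 5 -- new best
  Position 8 ('b'): window [3,8] length 6 -- new best
  Position 9 ('e'): repeat (last at 4), move window start to 5
  Position 9 ('e'): window [5,9] length 5
Longest substring with no repeats: "fedgab" with length 6

6


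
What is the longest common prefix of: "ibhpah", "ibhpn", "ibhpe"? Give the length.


Words: ibhpah, ibhpn, ibhpe
  Position 0: all 'i' => match
  Position 1: all 'b' => match
  Position 2: all 'h' => match
  Position 3: all 'p' => match
  Position 4: ('a', 'n', 'e') => mismatch, stop
LCP = "ibhp" (length 4)

4


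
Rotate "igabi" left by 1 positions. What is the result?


Input: "igabi", rotate left by 1
First 1 characters: "i"
Remaining characters: "gabi"
Concatenate remaining + first: "gabi" + "i" = "gabii"

gabii


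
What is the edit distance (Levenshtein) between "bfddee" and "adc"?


Computing edit distance: "bfddee" -> "adc"
DP table:
           a    d    c
      0    1    2    3
  b   1    1    2    3
  f   2    2    2    3
  d   3    3    2    3
  d   4    4    3    3
  e   5    5    4    4
  e   6    6    5    5
Edit distance = dp[6][3] = 5

5


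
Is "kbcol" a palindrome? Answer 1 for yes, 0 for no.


Input: kbcol
Reversed: locbk
  Compare pos 0 ('k') with pos 4 ('l'): MISMATCH
  Compare pos 1 ('b') with pos 3 ('o'): MISMATCH
Result: not a palindrome

0


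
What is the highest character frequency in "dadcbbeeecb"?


Input: dadcbbeeecb
Character counts:
  'a': 1
  'b': 3
  'c': 2
  'd': 2
  'e': 3
Maximum frequency: 3

3


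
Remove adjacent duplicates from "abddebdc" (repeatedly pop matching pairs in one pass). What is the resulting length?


Input: abddebdc
Stack-based adjacent duplicate removal:
  Read 'a': push. Stack: a
  Read 'b': push. Stack: ab
  Read 'd': push. Stack: abd
  Read 'd': matches stack top 'd' => pop. Stack: ab
  Read 'e': push. Stack: abe
  Read 'b': push. Stack: abeb
  Read 'd': push. Stack: abebd
  Read 'c': push. Stack: abebdc
Final stack: "abebdc" (length 6)

6


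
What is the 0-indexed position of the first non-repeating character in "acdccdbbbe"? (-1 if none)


Input: acdccdbbbe
Character frequencies:
  'a': 1
  'b': 3
  'c': 3
  'd': 2
  'e': 1
Scanning left to right for freq == 1:
  Position 0 ('a'): unique! => answer = 0

0


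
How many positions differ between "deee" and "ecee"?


Comparing "deee" and "ecee" position by position:
  Position 0: 'd' vs 'e' => DIFFER
  Position 1: 'e' vs 'c' => DIFFER
  Position 2: 'e' vs 'e' => same
  Position 3: 'e' vs 'e' => same
Positions that differ: 2

2


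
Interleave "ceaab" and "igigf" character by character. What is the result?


Interleaving "ceaab" and "igigf":
  Position 0: 'c' from first, 'i' from second => "ci"
  Position 1: 'e' from first, 'g' from second => "eg"
  Position 2: 'a' from first, 'i' from second => "ai"
  Position 3: 'a' from first, 'g' from second => "ag"
  Position 4: 'b' from first, 'f' from second => "bf"
Result: ciegaiagbf

ciegaiagbf


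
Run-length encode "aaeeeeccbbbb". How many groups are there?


Input: aaeeeeccbbbb
Scanning for consecutive runs:
  Group 1: 'a' x 2 (positions 0-1)
  Group 2: 'e' x 4 (positions 2-5)
  Group 3: 'c' x 2 (positions 6-7)
  Group 4: 'b' x 4 (positions 8-11)
Total groups: 4

4


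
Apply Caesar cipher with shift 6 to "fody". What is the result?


Caesar cipher: shift "fody" by 6
  'f' (pos 5) + 6 = pos 11 = 'l'
  'o' (pos 14) + 6 = pos 20 = 'u'
  'd' (pos 3) + 6 = pos 9 = 'j'
  'y' (pos 24) + 6 = pos 4 = 'e'
Result: luje

luje


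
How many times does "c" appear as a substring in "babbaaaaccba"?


Searching for "c" in "babbaaaaccba"
Scanning each position:
  Position 0: "b" => no
  Position 1: "a" => no
  Position 2: "b" => no
  Position 3: "b" => no
  Position 4: "a" => no
  Position 5: "a" => no
  Position 6: "a" => no
  Position 7: "a" => no
  Position 8: "c" => MATCH
  Position 9: "c" => MATCH
  Position 10: "b" => no
  Position 11: "a" => no
Total occurrences: 2

2


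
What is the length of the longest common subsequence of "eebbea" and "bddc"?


LCS of "eebbea" and "bddc"
DP table:
           b    d    d    c
      0    0    0    0    0
  e   0    0    0    0    0
  e   0    0    0    0    0
  b   0    1    1    1    1
  b   0    1    1    1    1
  e   0    1    1    1    1
  a   0    1    1    1    1
LCS length = dp[6][4] = 1

1


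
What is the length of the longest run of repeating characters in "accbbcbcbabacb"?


Input: "accbbcbcbabacb"
Scanning for longest run:
  Position 1 ('c'): new char, reset run to 1
  Position 2 ('c'): continues run of 'c', length=2
  Position 3 ('b'): new char, reset run to 1
  Position 4 ('b'): continues run of 'b', length=2
  Position 5 ('c'): new char, reset run to 1
  Position 6 ('b'): new char, reset run to 1
  Position 7 ('c'): new char, reset run to 1
  Position 8 ('b'): new char, reset run to 1
  Position 9 ('a'): new char, reset run to 1
  Position 10 ('b'): new char, reset run to 1
  Position 11 ('a'): new char, reset run to 1
  Position 12 ('c'): new char, reset run to 1
  Position 13 ('b'): new char, reset run to 1
Longest run: 'c' with length 2

2


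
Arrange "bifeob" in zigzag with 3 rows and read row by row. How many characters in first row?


Zigzag "bifeob" into 3 rows:
Placing characters:
  'b' => row 0
  'i' => row 1
  'f' => row 2
  'e' => row 1
  'o' => row 0
  'b' => row 1
Rows:
  Row 0: "bo"
  Row 1: "ieb"
  Row 2: "f"
First row length: 2

2


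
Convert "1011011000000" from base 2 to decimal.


Input: "1011011000000" in base 2
Positional expansion:
  Digit '1' (value 1) x 2^12 = 4096
  Digit '0' (value 0) x 2^11 = 0
  Digit '1' (value 1) x 2^10 = 1024
  Digit '1' (value 1) x 2^9 = 512
  Digit '0' (value 0) x 2^8 = 0
  Digit '1' (value 1) x 2^7 = 128
  Digit '1' (value 1) x 2^6 = 64
  Digit '0' (value 0) x 2^5 = 0
  Digit '0' (value 0) x 2^4 = 0
  Digit '0' (value 0) x 2^3 = 0
  Digit '0' (value 0) x 2^2 = 0
  Digit '0' (value 0) x 2^1 = 0
  Digit '0' (value 0) x 2^0 = 0
Sum = 5824

5824


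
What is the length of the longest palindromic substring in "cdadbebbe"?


Input: "cdadbebbe"
Checking substrings for palindromes:
  [5:9] "ebbe" (len 4) => palindrome
  [1:4] "dad" (len 3) => palindrome
  [4:7] "beb" (len 3) => palindrome
  [6:8] "bb" (len 2) => palindrome
Longest palindromic substring: "ebbe" with length 4

4


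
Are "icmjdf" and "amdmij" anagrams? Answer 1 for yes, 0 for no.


Strings: "icmjdf", "amdmij"
Sorted first:  cdfijm
Sorted second: adijmm
Differ at position 0: 'c' vs 'a' => not anagrams

0


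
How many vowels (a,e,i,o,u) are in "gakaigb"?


Input: gakaigb
Checking each character:
  'g' at position 0: consonant
  'a' at position 1: vowel (running total: 1)
  'k' at position 2: consonant
  'a' at position 3: vowel (running total: 2)
  'i' at position 4: vowel (running total: 3)
  'g' at position 5: consonant
  'b' at position 6: consonant
Total vowels: 3

3


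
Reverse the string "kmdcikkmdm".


Input: kmdcikkmdm
Reading characters right to left:
  Position 9: 'm'
  Position 8: 'd'
  Position 7: 'm'
  Position 6: 'k'
  Position 5: 'k'
  Position 4: 'i'
  Position 3: 'c'
  Position 2: 'd'
  Position 1: 'm'
  Position 0: 'k'
Reversed: mdmkkicdmk

mdmkkicdmk


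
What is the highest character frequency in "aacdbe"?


Input: aacdbe
Character counts:
  'a': 2
  'b': 1
  'c': 1
  'd': 1
  'e': 1
Maximum frequency: 2

2


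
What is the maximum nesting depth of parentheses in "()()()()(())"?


Input: "()()()()(())"
Tracking depth:
  Position 0 '(': depth becomes 1
  Position 1 ')': depth becomes 0
  Position 2 '(': depth becomes 1
  Position 3 ')': depth becomes 0
  Position 4 '(': depth becomes 1
  Position 5 ')': depth becomes 0
  Position 6 '(': depth becomes 1
  Position 7 ')': depth becomes 0
  Position 8 '(': depth becomes 1
  Position 9 '(': depth becomes 2
  Position 10 ')': depth becomes 1
  Position 11 ')': depth becomes 0
Maximum depth reached: 2

2


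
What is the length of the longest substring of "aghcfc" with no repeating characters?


Input: "aghcfc"
Sliding window (track last position of each char):
  Position 0 ('a'): window [0,0] length 1 -- new best
  Position 1 ('g'): window [0,1] length 2 -- new best
  Position 2 ('h'): window [0,2] length 3 -- new best
  Position 3 ('c'): window [0,3] length 4 -- new best
  Position 4 ('f'): window [0,4] length 5 -- new best
  Position 5 ('c'): repeat (last at 3), move window start to 4
  Position 5 ('c'): window [4,5] length 2
Longest substring with no repeats: "aghcf" with length 5

5


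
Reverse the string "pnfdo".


Input: pnfdo
Reading characters right to left:
  Position 4: 'o'
  Position 3: 'd'
  Position 2: 'f'
  Position 1: 'n'
  Position 0: 'p'
Reversed: odfnp

odfnp


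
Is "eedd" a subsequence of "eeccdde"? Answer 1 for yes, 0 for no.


Check if "eedd" is a subsequence of "eeccdde"
Greedy scan:
  Position 0 ('e'): matches sub[0] = 'e'
  Position 1 ('e'): matches sub[1] = 'e'
  Position 2 ('c'): no match needed
  Position 3 ('c'): no match needed
  Position 4 ('d'): matches sub[2] = 'd'
  Position 5 ('d'): matches sub[3] = 'd'
  Position 6 ('e'): no match needed
All 4 characters matched => is a subsequence

1


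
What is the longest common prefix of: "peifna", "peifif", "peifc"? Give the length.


Words: peifna, peifif, peifc
  Position 0: all 'p' => match
  Position 1: all 'e' => match
  Position 2: all 'i' => match
  Position 3: all 'f' => match
  Position 4: ('n', 'i', 'c') => mismatch, stop
LCP = "peif" (length 4)

4


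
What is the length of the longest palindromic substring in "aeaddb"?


Input: "aeaddb"
Checking substrings for palindromes:
  [0:3] "aea" (len 3) => palindrome
  [3:5] "dd" (len 2) => palindrome
Longest palindromic substring: "aea" with length 3

3


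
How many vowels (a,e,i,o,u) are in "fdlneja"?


Input: fdlneja
Checking each character:
  'f' at position 0: consonant
  'd' at position 1: consonant
  'l' at position 2: consonant
  'n' at position 3: consonant
  'e' at position 4: vowel (running total: 1)
  'j' at position 5: consonant
  'a' at position 6: vowel (running total: 2)
Total vowels: 2

2


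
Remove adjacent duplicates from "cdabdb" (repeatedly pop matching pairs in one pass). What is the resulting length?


Input: cdabdb
Stack-based adjacent duplicate removal:
  Read 'c': push. Stack: c
  Read 'd': push. Stack: cd
  Read 'a': push. Stack: cda
  Read 'b': push. Stack: cdab
  Read 'd': push. Stack: cdabd
  Read 'b': push. Stack: cdabdb
Final stack: "cdabdb" (length 6)

6


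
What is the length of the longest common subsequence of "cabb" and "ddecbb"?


LCS of "cabb" and "ddecbb"
DP table:
           d    d    e    c    b    b
      0    0    0    0    0    0    0
  c   0    0    0    0    1    1    1
  a   0    0    0    0    1    1    1
  b   0    0    0    0    1    2    2
  b   0    0    0    0    1    2    3
LCS length = dp[4][6] = 3

3


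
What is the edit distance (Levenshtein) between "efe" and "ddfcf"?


Computing edit distance: "efe" -> "ddfcf"
DP table:
           d    d    f    c    f
      0    1    2    3    4    5
  e   1    1    2    3    4    5
  f   2    2    2    2    3    4
  e   3    3    3    3    3    4
Edit distance = dp[3][5] = 4

4


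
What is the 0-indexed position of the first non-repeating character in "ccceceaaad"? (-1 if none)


Input: ccceceaaad
Character frequencies:
  'a': 3
  'c': 4
  'd': 1
  'e': 2
Scanning left to right for freq == 1:
  Position 0 ('c'): freq=4, skip
  Position 1 ('c'): freq=4, skip
  Position 2 ('c'): freq=4, skip
  Position 3 ('e'): freq=2, skip
  Position 4 ('c'): freq=4, skip
  Position 5 ('e'): freq=2, skip
  Position 6 ('a'): freq=3, skip
  Position 7 ('a'): freq=3, skip
  Position 8 ('a'): freq=3, skip
  Position 9 ('d'): unique! => answer = 9

9


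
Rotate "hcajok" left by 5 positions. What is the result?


Input: "hcajok", rotate left by 5
First 5 characters: "hcajo"
Remaining characters: "k"
Concatenate remaining + first: "k" + "hcajo" = "khcajo"

khcajo


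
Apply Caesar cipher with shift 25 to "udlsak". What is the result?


Caesar cipher: shift "udlsak" by 25
  'u' (pos 20) + 25 = pos 19 = 't'
  'd' (pos 3) + 25 = pos 2 = 'c'
  'l' (pos 11) + 25 = pos 10 = 'k'
  's' (pos 18) + 25 = pos 17 = 'r'
  'a' (pos 0) + 25 = pos 25 = 'z'
  'k' (pos 10) + 25 = pos 9 = 'j'
Result: tckrzj

tckrzj


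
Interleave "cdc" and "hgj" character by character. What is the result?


Interleaving "cdc" and "hgj":
  Position 0: 'c' from first, 'h' from second => "ch"
  Position 1: 'd' from first, 'g' from second => "dg"
  Position 2: 'c' from first, 'j' from second => "cj"
Result: chdgcj

chdgcj


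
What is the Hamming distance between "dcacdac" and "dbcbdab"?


Comparing "dcacdac" and "dbcbdab" position by position:
  Position 0: 'd' vs 'd' => same
  Position 1: 'c' vs 'b' => differ
  Position 2: 'a' vs 'c' => differ
  Position 3: 'c' vs 'b' => differ
  Position 4: 'd' vs 'd' => same
  Position 5: 'a' vs 'a' => same
  Position 6: 'c' vs 'b' => differ
Total differences (Hamming distance): 4

4
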